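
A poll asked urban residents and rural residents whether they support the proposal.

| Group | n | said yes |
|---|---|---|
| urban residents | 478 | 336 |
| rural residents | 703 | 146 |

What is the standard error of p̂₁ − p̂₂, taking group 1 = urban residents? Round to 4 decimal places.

0.0259

First, p̂₁ = 336/478 = 0.7029; p̂₂ = 146/703 = 0.2077.
The two standard errors are √(0.7029×0.2971/478) = 0.02090 and √(0.2077×0.7923/703) = 0.01530.
Because the samples are independent, SE_diff = √(0.02090² + 0.01530²) = 0.02590.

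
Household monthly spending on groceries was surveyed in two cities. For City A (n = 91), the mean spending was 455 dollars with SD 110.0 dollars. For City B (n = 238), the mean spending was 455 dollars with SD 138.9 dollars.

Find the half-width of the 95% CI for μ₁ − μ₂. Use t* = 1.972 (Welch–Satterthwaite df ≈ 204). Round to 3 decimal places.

Per-group SEs: s₁/√n₁ = 110.0/√91 = 11.5311, s₂/√n₂ = 138.9/√238 = 9.0035.
Unpooled SE of the difference: √(132.96626721 + 81.06301225) = 14.6297.
Margin of error = t* · SE = 1.972 × 14.6297 = 28.8498.

28.850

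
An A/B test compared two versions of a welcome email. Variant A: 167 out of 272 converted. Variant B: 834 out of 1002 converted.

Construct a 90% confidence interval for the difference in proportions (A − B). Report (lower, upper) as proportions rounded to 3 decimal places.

(-0.271, -0.166)

Sample proportions: 167/272 = 0.6140, 834/1002 = 0.8323.
Each SE is √(p̂(1−p̂)/n): √(0.6140·0.3860/272) = 0.02952 and √(0.8323·0.1677/1002) = 0.01180.
SE(p̂₁ − p̂₂) = √(SE₁² + SE₂²) = √(0.0008714304 + 0.00013924) = 0.03179, since the two samples are independent.
At 90% confidence z* = 1.645; margin = 1.645 × 0.03179 = 0.05229.
The difference is 0.6140 − 0.8323 = -0.2183, so the interval is -0.2183 ± 0.05229 = (-0.271, -0.166).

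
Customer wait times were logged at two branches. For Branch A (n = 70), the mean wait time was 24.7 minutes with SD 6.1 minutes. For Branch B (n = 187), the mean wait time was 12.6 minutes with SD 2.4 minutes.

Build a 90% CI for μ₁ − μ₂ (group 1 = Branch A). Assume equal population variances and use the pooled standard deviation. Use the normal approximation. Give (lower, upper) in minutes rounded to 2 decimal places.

s_p = √[((n₁−1)s₁² + (n₂−1)s₂²)/(n₁+n₂−2)] = √[(69·6.1² + 186·2.4²)/255] = 3.7776.
SE = 3.7776·√(1/70 + 1/187) = 0.5293.
With z* = 1.645, margin = 1.645 × 0.5293 = 0.8707.
x̄₁ − x̄₂ = 24.7 − 12.6 = 12.1000; interval 12.1000 ± 0.8707 = (11.23, 12.97).

(11.23, 12.97)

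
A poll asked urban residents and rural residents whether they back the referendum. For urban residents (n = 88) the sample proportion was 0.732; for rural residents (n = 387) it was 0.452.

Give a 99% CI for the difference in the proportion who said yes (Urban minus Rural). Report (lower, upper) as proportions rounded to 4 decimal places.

(0.1420, 0.4180)

The two standard errors are √(0.7320×0.2680/88) = 0.04722 and √(0.4520×0.5480/387) = 0.02530.
Because the samples are independent, SE_diff = √(0.04722² + 0.02530²) = 0.05357.
Using z* = 2.576 for 99%, ME = 2.576 × 0.05357 = 0.13800.
p̂₁ − p̂₂ = 0.2800; interval 0.2800 ± 0.13800 gives (0.1420, 0.4180).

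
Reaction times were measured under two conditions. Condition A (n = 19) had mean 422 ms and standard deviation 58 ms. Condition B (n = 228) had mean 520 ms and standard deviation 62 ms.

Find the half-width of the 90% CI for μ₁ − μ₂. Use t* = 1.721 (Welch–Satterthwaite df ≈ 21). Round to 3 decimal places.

Standard errors of each mean: 58/√19 = 13.3061 and 62/√228 = 4.1061.
SE(x̄₁ − x̄₂) = √(13.3061² + 4.1061²) = 13.9252 for independent samples with unequal variances.
With t* = 1.721, the margin is 1.721 × 13.9252 = 23.9653.

23.965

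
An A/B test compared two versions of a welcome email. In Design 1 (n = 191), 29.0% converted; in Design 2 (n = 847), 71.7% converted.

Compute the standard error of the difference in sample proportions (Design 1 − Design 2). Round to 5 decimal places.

Each SE is √(p̂(1−p̂)/n): √(0.2900·0.7100/191) = 0.03283 and √(0.7170·0.2830/847) = 0.01548.
SE(p̂₁ − p̂₂) = √(SE₁² + SE₂²) = √(0.0010778089 + 0.0002396304) = 0.03630, since the two samples are independent.

0.03630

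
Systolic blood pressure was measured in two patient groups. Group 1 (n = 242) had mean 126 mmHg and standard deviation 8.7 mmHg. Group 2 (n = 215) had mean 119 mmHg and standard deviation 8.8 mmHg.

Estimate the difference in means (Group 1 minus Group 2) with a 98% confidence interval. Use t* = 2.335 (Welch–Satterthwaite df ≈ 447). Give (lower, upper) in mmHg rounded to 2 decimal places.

(5.08, 8.92)

Standard errors of each mean: 8.7/√242 = 0.5593 and 8.8/√215 = 0.6002.
SE(x̄₁ − x̄₂) = √(0.5593² + 0.6002²) = 0.8204 for independent samples with unequal variances.
With t* = 2.335, the margin is 2.335 × 0.8204 = 1.9156.
x̄₁ − x̄₂ = 126 − 119 = 7.0000; the interval is 7.0000 ± 1.9156 = (5.08, 8.92).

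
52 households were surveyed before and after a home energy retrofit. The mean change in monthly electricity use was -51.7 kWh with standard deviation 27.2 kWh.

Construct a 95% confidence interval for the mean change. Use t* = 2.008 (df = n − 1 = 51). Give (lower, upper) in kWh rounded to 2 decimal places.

(-59.27, -44.13)

This is a matched-pairs design, so SE = s_d/√n = 27.2/√52 = 3.7720.
Margin = 2.008 × 3.7720 = 7.5742; the interval is -51.7 ± 7.5742 = (-59.27, -44.13).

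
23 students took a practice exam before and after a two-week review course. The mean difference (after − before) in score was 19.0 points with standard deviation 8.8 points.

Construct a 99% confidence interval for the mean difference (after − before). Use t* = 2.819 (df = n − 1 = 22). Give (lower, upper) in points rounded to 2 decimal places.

Paired design: SE = s_d/√n = 8.8/√23 = 1.8349.
t* = 2.819; margin of error = 2.819 × 1.8349 = 5.1726.
19.0 ± 5.1726 → (13.83, 24.17).

(13.83, 24.17)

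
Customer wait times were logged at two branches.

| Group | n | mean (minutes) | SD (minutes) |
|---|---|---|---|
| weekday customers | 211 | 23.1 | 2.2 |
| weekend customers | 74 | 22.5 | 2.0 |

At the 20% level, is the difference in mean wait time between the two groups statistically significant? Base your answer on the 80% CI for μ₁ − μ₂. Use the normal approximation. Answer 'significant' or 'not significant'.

Standard errors of each mean: 2.2/√211 = 0.1515 and 2.0/√74 = 0.2325.
SE(x̄₁ − x̄₂) = √(0.1515² + 0.2325²) = 0.2775 for independent samples with unequal variances.
With z* = 1.282, the margin is 1.282 × 0.2775 = 0.3558.
x̄₁ − x̄₂ = 23.1 − 22.5 = 0.6000; the interval is 0.6000 ± 0.3558 = (0.2442, 0.9558).
The interval (0.2442, 0.9558) does not contain 0, so the difference is significant.

significant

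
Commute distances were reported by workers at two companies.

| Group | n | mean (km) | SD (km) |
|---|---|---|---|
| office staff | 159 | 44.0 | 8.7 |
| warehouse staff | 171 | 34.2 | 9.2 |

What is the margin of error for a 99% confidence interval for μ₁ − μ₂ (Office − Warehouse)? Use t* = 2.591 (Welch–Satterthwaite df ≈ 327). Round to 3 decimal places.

Standard errors of each mean: 8.7/√159 = 0.6900 and 9.2/√171 = 0.7035.
SE(x̄₁ − x̄₂) = √(0.6900² + 0.7035²) = 0.9854 for independent samples with unequal variances.
With t* = 2.591, the margin is 2.591 × 0.9854 = 2.5532.

2.553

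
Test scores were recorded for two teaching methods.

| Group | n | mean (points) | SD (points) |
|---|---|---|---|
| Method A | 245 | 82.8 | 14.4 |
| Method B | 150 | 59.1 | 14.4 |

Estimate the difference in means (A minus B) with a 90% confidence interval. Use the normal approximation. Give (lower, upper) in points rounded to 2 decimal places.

(21.24, 26.16)

Per-group SEs: s₁/√n₁ = 14.4/√245 = 0.9200, s₂/√n₂ = 14.4/√150 = 1.1758.
Unpooled SE of the difference: √(0.8464 + 1.38250564) = 1.4930.
Margin of error = z* · SE = 1.645 × 1.4930 = 2.4560.
x̄₁ − x̄₂ = 82.8 − 59.1 = 23.7000.
CI: 23.7000 ± 2.4560 = (21.24, 26.16).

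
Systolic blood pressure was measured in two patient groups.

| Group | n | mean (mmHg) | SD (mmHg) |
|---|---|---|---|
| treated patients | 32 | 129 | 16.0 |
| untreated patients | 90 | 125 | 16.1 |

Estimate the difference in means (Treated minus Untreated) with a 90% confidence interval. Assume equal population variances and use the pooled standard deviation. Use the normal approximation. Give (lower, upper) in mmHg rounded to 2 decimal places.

s_p = √[((n₁−1)s₁² + (n₂−1)s₂²)/(n₁+n₂−2)] = √[(31·16.0² + 89·16.1²)/120] = 16.0742.
SE = 16.0742·√(1/32 + 1/90) = 3.3084.
With z* = 1.645, margin = 1.645 × 3.3084 = 5.4423.
x̄₁ − x̄₂ = 129 − 125 = 4.0000; interval 4.0000 ± 5.4423 = (-1.44, 9.44).

(-1.44, 9.44)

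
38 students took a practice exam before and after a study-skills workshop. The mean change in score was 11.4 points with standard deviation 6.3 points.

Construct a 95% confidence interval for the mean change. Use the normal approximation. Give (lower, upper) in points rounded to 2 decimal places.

Paired design: SE = s_d/√n = 6.3/√38 = 1.0220.
z* = 1.960; margin of error = 1.960 × 1.0220 = 2.0031.
11.4 ± 2.0031 → (9.40, 13.40).

(9.40, 13.40)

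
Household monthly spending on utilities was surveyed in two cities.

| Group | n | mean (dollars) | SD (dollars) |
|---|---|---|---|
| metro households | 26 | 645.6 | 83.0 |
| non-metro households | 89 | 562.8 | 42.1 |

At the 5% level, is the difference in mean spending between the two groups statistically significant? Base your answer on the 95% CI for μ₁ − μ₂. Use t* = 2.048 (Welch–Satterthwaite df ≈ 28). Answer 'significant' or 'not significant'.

Per-group SEs: s₁/√n₁ = 83.0/√26 = 16.2776, s₂/√n₂ = 42.1/√89 = 4.4626.
Unpooled SE of the difference: √(264.96026176 + 19.91479876) = 16.8782.
Margin of error = t* · SE = 2.048 × 16.8782 = 34.5666.
x̄₁ − x̄₂ = 645.6 − 562.8 = 82.8000.
CI: 82.8000 ± 34.5666 = (48.2334, 117.3666).
The interval (48.2334, 117.3666) does not contain 0, so the difference is significant.

significant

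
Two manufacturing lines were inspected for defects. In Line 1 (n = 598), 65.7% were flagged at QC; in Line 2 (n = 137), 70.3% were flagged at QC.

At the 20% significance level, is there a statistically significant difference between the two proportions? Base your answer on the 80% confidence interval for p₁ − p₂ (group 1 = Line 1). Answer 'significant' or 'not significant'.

not significant

The two standard errors are √(0.6570×0.3430/598) = 0.01941 and √(0.7030×0.2970/137) = 0.03904.
Because the samples are independent, SE_diff = √(0.01941² + 0.03904²) = 0.04360.
Using z* = 1.282 for 80%, ME = 1.282 × 0.04360 = 0.05590.
p̂₁ − p̂₂ = -0.0460; interval -0.0460 ± 0.05590 gives (-0.10190, 0.00990).
The interval (-0.10190, 0.00990) contains 0, so the difference is not significant.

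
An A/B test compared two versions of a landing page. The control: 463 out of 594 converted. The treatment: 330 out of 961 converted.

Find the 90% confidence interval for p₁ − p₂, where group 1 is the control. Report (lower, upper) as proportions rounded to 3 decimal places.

(0.398, 0.474)

Sample proportions: 463/594 = 0.7795, 330/961 = 0.3434.
Each SE is √(p̂(1−p̂)/n): √(0.7795·0.2205/594) = 0.01701 and √(0.3434·0.6566/961) = 0.01532.
SE(p̂₁ − p̂₂) = √(SE₁² + SE₂²) = √(0.0002893401 + 0.0002347024) = 0.02289, since the two samples are independent.
At 90% confidence z* = 1.645; margin = 1.645 × 0.02289 = 0.03765.
The difference is 0.7795 − 0.3434 = 0.4361, so the interval is 0.4361 ± 0.03765 = (0.398, 0.474).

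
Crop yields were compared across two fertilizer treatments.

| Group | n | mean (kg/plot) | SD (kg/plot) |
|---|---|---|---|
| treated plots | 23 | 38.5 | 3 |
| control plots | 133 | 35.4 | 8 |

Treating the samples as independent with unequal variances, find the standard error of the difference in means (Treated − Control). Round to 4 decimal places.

Standard errors of each mean: 3/√23 = 0.6255 and 8/√133 = 0.6937.
SE(x̄₁ − x̄₂) = √(0.6255² + 0.6937²) = 0.9341 for independent samples with unequal variances.

0.9341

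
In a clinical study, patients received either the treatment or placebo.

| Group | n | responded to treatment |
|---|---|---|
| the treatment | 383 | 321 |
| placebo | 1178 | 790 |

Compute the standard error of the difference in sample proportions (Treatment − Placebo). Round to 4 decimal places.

p̂₁ = 321/383 = 0.8381 and p̂₂ = 790/1178 = 0.6706.
SE₁ = √(p̂₁(1−p̂₁)/n₁) = √(0.8381·0.1619/383) = 0.01882; SE₂ = √(0.6706·0.3294/1178) = 0.01369.
Independent samples: SE of the difference = √(SE₁² + SE₂²) = √(0.0003541924 + 0.0001874161) = 0.02327.

0.0233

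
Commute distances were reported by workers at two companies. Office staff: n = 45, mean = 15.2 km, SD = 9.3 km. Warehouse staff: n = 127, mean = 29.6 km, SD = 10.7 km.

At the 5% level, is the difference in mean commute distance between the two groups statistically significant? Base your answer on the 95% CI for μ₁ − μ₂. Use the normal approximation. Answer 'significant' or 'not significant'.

significant

Standard errors of each mean: 9.3/√45 = 1.3864 and 10.7/√127 = 0.9495.
SE(x̄₁ − x̄₂) = √(1.3864² + 0.9495²) = 1.6804 for independent samples with unequal variances.
With z* = 1.960, the margin is 1.960 × 1.6804 = 3.2936.
x̄₁ − x̄₂ = 15.2 − 29.6 = -14.4000; the interval is -14.4000 ± 3.2936 = (-17.6936, -11.1064).
The interval (-17.6936, -11.1064) does not contain 0, so the difference is significant.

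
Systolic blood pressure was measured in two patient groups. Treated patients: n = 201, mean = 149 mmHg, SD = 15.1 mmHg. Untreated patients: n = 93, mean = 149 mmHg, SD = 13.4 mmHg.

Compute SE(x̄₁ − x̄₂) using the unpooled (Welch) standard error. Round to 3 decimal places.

1.751

Per-group SEs: s₁/√n₁ = 15.1/√201 = 1.0651, s₂/√n₂ = 13.4/√93 = 1.3895.
Unpooled SE of the difference: √(1.13443801 + 1.93071025) = 1.7508.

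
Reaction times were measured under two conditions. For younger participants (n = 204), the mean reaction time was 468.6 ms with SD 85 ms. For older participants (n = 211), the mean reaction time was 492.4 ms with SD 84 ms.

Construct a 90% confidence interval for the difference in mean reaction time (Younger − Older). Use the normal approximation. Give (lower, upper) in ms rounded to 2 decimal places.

SE₁ = s₁/√n₁ = 85/√204 = 5.9512; SE₂ = 84/√211 = 5.7828.
Independent samples, unequal variances: SE_diff = √(SE₁² + SE₂²) = √(35.41678144 + 33.44077584) = 8.2980.
z* = 1.645, so margin of error = 1.645 × 8.2980 = 13.6502.
Difference in means = 468.6 − 492.4 = -23.8000.
-23.8000 ± 13.6502 → (-37.45, -10.15).

(-37.45, -10.15)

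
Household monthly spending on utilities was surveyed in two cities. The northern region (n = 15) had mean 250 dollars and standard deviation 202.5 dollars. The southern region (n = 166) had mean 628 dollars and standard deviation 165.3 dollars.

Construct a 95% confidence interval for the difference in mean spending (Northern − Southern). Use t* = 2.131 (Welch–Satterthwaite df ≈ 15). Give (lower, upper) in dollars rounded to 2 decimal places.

(-492.73, -263.27)

Per-group SEs: s₁/√n₁ = 202.5/√15 = 52.2853, s₂/√n₂ = 165.3/√166 = 12.8298.
Unpooled SE of the difference: √(2733.75259609 + 164.60376804) = 53.8364.
Margin of error = t* · SE = 2.131 × 53.8364 = 114.7254.
x̄₁ − x̄₂ = 250 − 628 = -378.0000.
CI: -378.0000 ± 114.7254 = (-492.73, -263.27).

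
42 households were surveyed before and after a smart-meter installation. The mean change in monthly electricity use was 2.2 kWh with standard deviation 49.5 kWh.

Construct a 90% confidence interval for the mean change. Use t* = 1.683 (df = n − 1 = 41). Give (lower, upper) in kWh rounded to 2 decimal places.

This is a matched-pairs design, so SE = s_d/√n = 49.5/√42 = 7.6380.
Margin = 1.683 × 7.6380 = 12.8548; the interval is 2.2 ± 12.8548 = (-10.65, 15.05).

(-10.65, 15.05)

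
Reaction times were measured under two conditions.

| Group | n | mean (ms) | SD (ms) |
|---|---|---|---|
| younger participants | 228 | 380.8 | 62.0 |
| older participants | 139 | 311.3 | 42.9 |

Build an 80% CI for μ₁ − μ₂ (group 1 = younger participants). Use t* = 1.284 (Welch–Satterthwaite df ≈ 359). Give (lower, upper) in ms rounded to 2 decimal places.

SE₁ = s₁/√n₁ = 62.0/√228 = 4.1061; SE₂ = 42.9/√139 = 3.6387.
Independent samples, unequal variances: SE_diff = √(SE₁² + SE₂²) = √(16.86005721 + 13.24013769) = 5.4864.
t* = 1.284, so margin of error = 1.284 × 5.4864 = 7.0445.
Difference in means = 380.8 − 311.3 = 69.5000.
69.5000 ± 7.0445 → (62.46, 76.54).

(62.46, 76.54)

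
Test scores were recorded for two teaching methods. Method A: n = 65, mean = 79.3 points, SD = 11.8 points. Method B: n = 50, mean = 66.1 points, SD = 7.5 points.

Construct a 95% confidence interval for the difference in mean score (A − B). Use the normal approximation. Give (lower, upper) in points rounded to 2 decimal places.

(9.66, 16.74)

SE₁ = s₁/√n₁ = 11.8/√65 = 1.4636; SE₂ = 7.5/√50 = 1.0607.
Independent samples, unequal variances: SE_diff = √(SE₁² + SE₂²) = √(2.14212496 + 1.12508449) = 1.8075.
z* = 1.960, so margin of error = 1.960 × 1.8075 = 3.5427.
Difference in means = 79.3 − 66.1 = 13.2000.
13.2000 ± 3.5427 → (9.66, 16.74).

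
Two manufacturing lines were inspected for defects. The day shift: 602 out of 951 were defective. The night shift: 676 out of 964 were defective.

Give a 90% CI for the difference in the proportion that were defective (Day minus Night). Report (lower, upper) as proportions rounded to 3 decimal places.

First, p̂₁ = 602/951 = 0.6330; p̂₂ = 676/964 = 0.7012.
The two standard errors are √(0.6330×0.3670/951) = 0.01563 and √(0.7012×0.2988/964) = 0.01474.
Because the samples are independent, SE_diff = √(0.01563² + 0.01474²) = 0.02148.
Using z* = 1.645 for 90%, ME = 1.645 × 0.02148 = 0.03533.
p̂₁ − p̂₂ = -0.0682; interval -0.0682 ± 0.03533 gives (-0.104, -0.033).

(-0.104, -0.033)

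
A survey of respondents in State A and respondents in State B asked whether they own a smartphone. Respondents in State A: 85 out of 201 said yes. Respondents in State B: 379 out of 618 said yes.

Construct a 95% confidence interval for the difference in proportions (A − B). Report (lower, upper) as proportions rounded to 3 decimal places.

First, p̂₁ = 85/201 = 0.4229; p̂₂ = 379/618 = 0.6133.
The two standard errors are √(0.4229×0.5771/201) = 0.03485 and √(0.6133×0.3867/618) = 0.01959.
Because the samples are independent, SE_diff = √(0.03485² + 0.01959²) = 0.03998.
Using z* = 1.960 for 95%, ME = 1.960 × 0.03998 = 0.07836.
p̂₁ − p̂₂ = -0.1904; interval -0.1904 ± 0.07836 gives (-0.269, -0.112).

(-0.269, -0.112)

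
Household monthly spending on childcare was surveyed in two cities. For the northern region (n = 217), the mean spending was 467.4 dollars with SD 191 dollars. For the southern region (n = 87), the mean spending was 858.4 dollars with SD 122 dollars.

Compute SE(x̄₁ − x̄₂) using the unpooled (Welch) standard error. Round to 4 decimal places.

Per-group SEs: s₁/√n₁ = 191/√217 = 12.9659, s₂/√n₂ = 122/√87 = 13.0798.
Unpooled SE of the difference: √(168.11456281 + 171.08116804) = 18.4173.

18.4173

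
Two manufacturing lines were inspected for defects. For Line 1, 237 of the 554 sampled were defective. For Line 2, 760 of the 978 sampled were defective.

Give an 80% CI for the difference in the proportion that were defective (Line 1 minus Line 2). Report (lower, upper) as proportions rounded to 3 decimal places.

p̂₁ = 237/554 = 0.4278 and p̂₂ = 760/978 = 0.7771.
SE₁ = √(p̂₁(1−p̂₁)/n₁) = √(0.4278·0.5722/554) = 0.02102; SE₂ = √(0.7771·0.2229/978) = 0.01331.
Independent samples: SE of the difference = √(SE₁² + SE₂²) = √(0.0004418404 + 0.0001771561) = 0.02488.
z* for 80% confidence is 1.282, so the margin of error is 1.282 × 0.02488 = 0.03190.
Point estimate p̂₁ − p̂₂ = 0.4278 − 0.7771 = -0.3493.
-0.3493 ± 0.03190 → (-0.381, -0.317).

(-0.381, -0.317)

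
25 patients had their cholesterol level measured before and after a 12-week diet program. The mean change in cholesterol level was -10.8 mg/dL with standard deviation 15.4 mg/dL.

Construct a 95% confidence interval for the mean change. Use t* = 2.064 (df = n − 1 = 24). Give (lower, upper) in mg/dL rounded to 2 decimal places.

Paired design: SE = s_d/√n = 15.4/√25 = 3.0800.
t* = 2.064; margin of error = 2.064 × 3.0800 = 6.3571.
-10.8 ± 6.3571 → (-17.16, -4.44).

(-17.16, -4.44)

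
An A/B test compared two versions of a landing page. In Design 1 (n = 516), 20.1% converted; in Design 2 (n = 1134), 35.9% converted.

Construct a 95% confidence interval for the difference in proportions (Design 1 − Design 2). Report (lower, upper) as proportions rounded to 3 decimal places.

Each SE is √(p̂(1−p̂)/n): √(0.2010·0.7990/516) = 0.01764 and √(0.3590·0.6410/1134) = 0.01425.
SE(p̂₁ − p̂₂) = √(SE₁² + SE₂²) = √(0.0003111696 + 0.0002030625) = 0.02268, since the two samples are independent.
At 95% confidence z* = 1.960; margin = 1.960 × 0.02268 = 0.04445.
The difference is 0.2010 − 0.3590 = -0.1580, so the interval is -0.1580 ± 0.04445 = (-0.202, -0.114).

(-0.202, -0.114)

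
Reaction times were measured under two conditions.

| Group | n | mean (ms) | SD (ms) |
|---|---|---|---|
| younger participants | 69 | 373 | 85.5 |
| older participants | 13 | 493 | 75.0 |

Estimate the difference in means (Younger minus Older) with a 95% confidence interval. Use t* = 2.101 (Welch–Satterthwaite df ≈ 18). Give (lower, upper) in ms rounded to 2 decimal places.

(-168.76, -71.24)

Standard errors of each mean: 85.5/√69 = 10.2930 and 75.0/√13 = 20.8013.
SE(x̄₁ − x̄₂) = √(10.2930² + 20.8013²) = 23.2086 for independent samples with unequal variances.
With t* = 2.101, the margin is 2.101 × 23.2086 = 48.7613.
x̄₁ − x̄₂ = 373 − 493 = -120.0000; the interval is -120.0000 ± 48.7613 = (-168.76, -71.24).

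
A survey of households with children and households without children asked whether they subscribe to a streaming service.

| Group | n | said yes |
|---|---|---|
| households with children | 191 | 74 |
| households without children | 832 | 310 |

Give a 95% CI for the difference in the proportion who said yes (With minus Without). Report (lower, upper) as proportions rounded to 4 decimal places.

p̂₁ = 74/191 = 0.3874 and p̂₂ = 310/832 = 0.3726.
SE₁ = √(p̂₁(1−p̂₁)/n₁) = √(0.3874·0.6126/191) = 0.03525; SE₂ = √(0.3726·0.6274/832) = 0.01676.
Independent samples: SE of the difference = √(SE₁² + SE₂²) = √(0.0012425625 + 0.0002808976) = 0.03903.
z* for 95% confidence is 1.960, so the margin of error is 1.960 × 0.03903 = 0.07650.
Point estimate p̂₁ − p̂₂ = 0.3874 − 0.3726 = 0.0148.
0.0148 ± 0.07650 → (-0.0617, 0.0913).

(-0.0617, 0.0913)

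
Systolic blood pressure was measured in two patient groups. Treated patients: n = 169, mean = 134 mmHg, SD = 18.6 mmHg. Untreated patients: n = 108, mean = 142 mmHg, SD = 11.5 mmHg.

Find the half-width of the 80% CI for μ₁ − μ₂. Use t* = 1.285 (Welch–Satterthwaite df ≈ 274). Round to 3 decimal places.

Per-group SEs: s₁/√n₁ = 18.6/√169 = 1.4308, s₂/√n₂ = 11.5/√108 = 1.1066.
Unpooled SE of the difference: √(2.04718864 + 1.22456356) = 1.8088.
Margin of error = t* · SE = 1.285 × 1.8088 = 2.3243.

2.324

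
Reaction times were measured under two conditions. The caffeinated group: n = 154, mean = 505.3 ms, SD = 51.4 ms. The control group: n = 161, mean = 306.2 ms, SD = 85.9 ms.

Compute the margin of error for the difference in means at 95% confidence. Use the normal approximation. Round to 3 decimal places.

SE₁ = s₁/√n₁ = 51.4/√154 = 4.1419; SE₂ = 85.9/√161 = 6.7699.
Independent samples, unequal variances: SE_diff = √(SE₁² + SE₂²) = √(17.15533561 + 45.83154601) = 7.9364.
z* = 1.960, so margin of error = 1.960 × 7.9364 = 15.5553.

15.555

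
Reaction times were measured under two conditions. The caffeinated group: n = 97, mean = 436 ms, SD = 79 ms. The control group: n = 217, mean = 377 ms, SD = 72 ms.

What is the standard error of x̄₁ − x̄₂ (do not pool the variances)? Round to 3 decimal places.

Standard errors of each mean: 79/√97 = 8.0212 and 72/√217 = 4.8877.
SE(x̄₁ − x̄₂) = √(8.0212² + 4.8877²) = 9.3930 for independent samples with unequal variances.

9.393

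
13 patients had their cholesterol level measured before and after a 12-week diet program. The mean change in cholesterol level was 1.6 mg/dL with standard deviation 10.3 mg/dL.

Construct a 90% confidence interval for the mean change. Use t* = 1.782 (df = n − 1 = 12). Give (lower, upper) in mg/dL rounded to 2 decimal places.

Paired design: SE = s_d/√n = 10.3/√13 = 2.8567.
t* = 1.782; margin of error = 1.782 × 2.8567 = 5.0906.
1.6 ± 5.0906 → (-3.49, 6.69).

(-3.49, 6.69)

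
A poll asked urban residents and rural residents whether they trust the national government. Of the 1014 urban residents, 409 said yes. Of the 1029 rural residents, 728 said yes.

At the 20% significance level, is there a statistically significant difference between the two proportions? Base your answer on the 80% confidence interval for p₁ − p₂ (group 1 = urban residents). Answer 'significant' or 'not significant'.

First, p̂₁ = 409/1014 = 0.4034; p̂₂ = 728/1029 = 0.7075.
The two standard errors are √(0.4034×0.5966/1014) = 0.01541 and √(0.7075×0.2925/1029) = 0.01418.
Because the samples are independent, SE_diff = √(0.01541² + 0.01418²) = 0.02094.
Using z* = 1.282 for 80%, ME = 1.282 × 0.02094 = 0.02685.
p̂₁ − p̂₂ = -0.3041; interval -0.3041 ± 0.02685 gives (-0.33095, -0.27725).
The interval (-0.33095, -0.27725) does not contain 0, so the difference is significant.

significant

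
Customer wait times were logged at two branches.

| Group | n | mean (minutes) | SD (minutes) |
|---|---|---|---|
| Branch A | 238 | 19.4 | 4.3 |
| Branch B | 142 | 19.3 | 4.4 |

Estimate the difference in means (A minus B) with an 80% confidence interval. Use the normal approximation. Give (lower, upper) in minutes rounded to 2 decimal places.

Standard errors of each mean: 4.3/√238 = 0.2787 and 4.4/√142 = 0.3692.
SE(x̄₁ − x̄₂) = √(0.2787² + 0.3692²) = 0.4626 for independent samples with unequal variances.
With z* = 1.282, the margin is 1.282 × 0.4626 = 0.5931.
x̄₁ − x̄₂ = 19.4 − 19.3 = 0.1000; the interval is 0.1000 ± 0.5931 = (-0.49, 0.69).

(-0.49, 0.69)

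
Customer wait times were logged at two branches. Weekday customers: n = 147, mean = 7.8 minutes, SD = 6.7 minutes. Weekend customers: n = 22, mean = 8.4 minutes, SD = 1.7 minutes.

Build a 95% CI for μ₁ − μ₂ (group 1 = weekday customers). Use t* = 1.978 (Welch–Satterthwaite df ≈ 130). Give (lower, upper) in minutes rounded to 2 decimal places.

(-1.91, 0.71)

SE₁ = s₁/√n₁ = 6.7/√147 = 0.5526; SE₂ = 1.7/√22 = 0.3624.
Independent samples, unequal variances: SE_diff = √(SE₁² + SE₂²) = √(0.30536676 + 0.13133376) = 0.6608.
t* = 1.978, so margin of error = 1.978 × 0.6608 = 1.3071.
Difference in means = 7.8 − 8.4 = -0.6000.
-0.6000 ± 1.3071 → (-1.91, 0.71).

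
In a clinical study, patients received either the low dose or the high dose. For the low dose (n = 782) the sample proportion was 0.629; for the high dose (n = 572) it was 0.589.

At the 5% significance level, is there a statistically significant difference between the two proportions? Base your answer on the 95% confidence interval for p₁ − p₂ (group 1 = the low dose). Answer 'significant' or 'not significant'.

Each SE is √(p̂(1−p̂)/n): √(0.6290·0.3710/782) = 0.01727 and √(0.5890·0.4110/572) = 0.02057.
SE(p̂₁ − p̂₂) = √(SE₁² + SE₂²) = √(0.0002982529 + 0.0004231249) = 0.02686, since the two samples are independent.
At 95% confidence z* = 1.960; margin = 1.960 × 0.02686 = 0.05265.
The difference is 0.6290 − 0.5890 = 0.0400, so the interval is 0.0400 ± 0.05265 = (-0.01265, 0.09265).
The interval (-0.01265, 0.09265) contains 0, so the difference is not significant.

not significant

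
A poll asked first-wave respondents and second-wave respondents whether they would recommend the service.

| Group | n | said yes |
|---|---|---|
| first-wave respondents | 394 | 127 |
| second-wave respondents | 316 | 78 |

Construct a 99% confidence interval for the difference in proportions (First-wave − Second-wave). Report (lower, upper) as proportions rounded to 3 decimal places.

p̂₁ = 127/394 = 0.3223 and p̂₂ = 78/316 = 0.2468.
SE₁ = √(p̂₁(1−p̂₁)/n₁) = √(0.3223·0.6777/394) = 0.02355; SE₂ = √(0.2468·0.7532/316) = 0.02425.
Independent samples: SE of the difference = √(SE₁² + SE₂²) = √(0.0005546025 + 0.0005880625) = 0.03380.
z* for 99% confidence is 2.576, so the margin of error is 2.576 × 0.03380 = 0.08707.
Point estimate p̂₁ − p̂₂ = 0.3223 − 0.2468 = 0.0755.
0.0755 ± 0.08707 → (-0.012, 0.163).

(-0.012, 0.163)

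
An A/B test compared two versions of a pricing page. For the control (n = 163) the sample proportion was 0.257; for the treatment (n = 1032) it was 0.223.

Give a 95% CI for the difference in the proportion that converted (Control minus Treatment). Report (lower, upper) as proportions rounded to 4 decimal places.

Each SE is √(p̂(1−p̂)/n): √(0.2570·0.7430/163) = 0.03423 and √(0.2230·0.7770/1032) = 0.01296.
SE(p̂₁ − p̂₂) = √(SE₁² + SE₂²) = √(0.0011716929 + 0.0001679616) = 0.03660, since the two samples are independent.
At 95% confidence z* = 1.960; margin = 1.960 × 0.03660 = 0.07174.
The difference is 0.2570 − 0.2230 = 0.0340, so the interval is 0.0340 ± 0.07174 = (-0.0377, 0.1057).

(-0.0377, 0.1057)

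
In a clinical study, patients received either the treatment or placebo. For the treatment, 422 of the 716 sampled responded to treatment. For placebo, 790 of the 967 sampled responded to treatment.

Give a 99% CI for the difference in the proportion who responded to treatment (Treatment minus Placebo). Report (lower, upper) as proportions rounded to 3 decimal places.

(-0.285, -0.170)

Sample proportions: 422/716 = 0.5894, 790/967 = 0.8170.
Each SE is √(p̂(1−p̂)/n): √(0.5894·0.4106/716) = 0.01838 and √(0.8170·0.1830/967) = 0.01243.
SE(p̂₁ − p̂₂) = √(SE₁² + SE₂²) = √(0.0003378244 + 0.0001545049) = 0.02219, since the two samples are independent.
At 99% confidence z* = 2.576; margin = 2.576 × 0.02219 = 0.05716.
The difference is 0.5894 − 0.8170 = -0.2276, so the interval is -0.2276 ± 0.05716 = (-0.285, -0.170).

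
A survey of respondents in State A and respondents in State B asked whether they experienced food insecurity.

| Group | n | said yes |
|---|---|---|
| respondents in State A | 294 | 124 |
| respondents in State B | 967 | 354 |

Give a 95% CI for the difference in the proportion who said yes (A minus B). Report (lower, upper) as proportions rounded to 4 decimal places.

(-0.0084, 0.1198)

Sample proportions: 124/294 = 0.4218, 354/967 = 0.3661.
Each SE is √(p̂(1−p̂)/n): √(0.4218·0.5782/294) = 0.02880 and √(0.3661·0.6339/967) = 0.01549.
SE(p̂₁ − p̂₂) = √(SE₁² + SE₂²) = √(0.00082944 + 0.0002399401) = 0.03270, since the two samples are independent.
At 95% confidence z* = 1.960; margin = 1.960 × 0.03270 = 0.06409.
The difference is 0.4218 − 0.3661 = 0.0557, so the interval is 0.0557 ± 0.06409 = (-0.0084, 0.1198).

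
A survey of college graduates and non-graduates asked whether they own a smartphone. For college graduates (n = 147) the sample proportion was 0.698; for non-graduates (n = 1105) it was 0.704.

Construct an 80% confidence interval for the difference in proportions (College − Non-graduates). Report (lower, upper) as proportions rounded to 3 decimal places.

(-0.058, 0.046)

Each SE is √(p̂(1−p̂)/n): √(0.6980·0.3020/147) = 0.03787 and √(0.7040·0.2960/1105) = 0.01373.
SE(p̂₁ − p̂₂) = √(SE₁² + SE₂²) = √(0.0014341369 + 0.0001885129) = 0.04028, since the two samples are independent.
At 80% confidence z* = 1.282; margin = 1.282 × 0.04028 = 0.05164.
The difference is 0.6980 − 0.7040 = -0.0060, so the interval is -0.0060 ± 0.05164 = (-0.058, 0.046).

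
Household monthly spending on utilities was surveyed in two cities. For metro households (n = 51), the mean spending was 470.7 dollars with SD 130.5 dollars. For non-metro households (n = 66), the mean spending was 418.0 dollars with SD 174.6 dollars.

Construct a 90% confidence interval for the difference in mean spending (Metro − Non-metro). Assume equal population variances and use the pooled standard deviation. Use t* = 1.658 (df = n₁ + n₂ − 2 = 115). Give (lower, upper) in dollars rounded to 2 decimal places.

s_p = √[((n₁−1)s₁² + (n₂−1)s₂²)/(n₁+n₂−2)] = √[(50·130.5² + 65·174.6²)/115] = 156.9560.
SE = 156.9560·√(1/51 + 1/66) = 29.2627.
With t* = 1.658, margin = 1.658 × 29.2627 = 48.5176.
x̄₁ − x̄₂ = 470.7 − 418.0 = 52.7000; interval 52.7000 ± 48.5176 = (4.18, 101.22).

(4.18, 101.22)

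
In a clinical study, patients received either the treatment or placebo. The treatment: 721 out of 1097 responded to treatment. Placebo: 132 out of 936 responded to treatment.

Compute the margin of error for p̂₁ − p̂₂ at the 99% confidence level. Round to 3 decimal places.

Sample proportions: 721/1097 = 0.6572, 132/936 = 0.1410.
Each SE is √(p̂(1−p̂)/n): √(0.6572·0.3428/1097) = 0.01433 and √(0.1410·0.8590/936) = 0.01138.
SE(p̂₁ − p̂₂) = √(SE₁² + SE₂²) = √(0.0002053489 + 0.0001295044) = 0.01830, since the two samples are independent.
At 99% confidence z* = 2.576; margin = 2.576 × 0.01830 = 0.04714.

0.047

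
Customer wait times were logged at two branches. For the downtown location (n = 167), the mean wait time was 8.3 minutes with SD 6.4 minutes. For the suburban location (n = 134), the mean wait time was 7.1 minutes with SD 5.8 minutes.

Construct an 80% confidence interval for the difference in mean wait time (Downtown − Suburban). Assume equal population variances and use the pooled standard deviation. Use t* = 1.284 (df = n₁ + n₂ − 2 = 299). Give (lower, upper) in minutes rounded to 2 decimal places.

Pooled variance s_p² = [166·6.4² + 133·5.8²] / (167+134−2) = 37.7039, so s_p = 6.1404.
SE_diff = s_p·√(1/n₁ + 1/n₂) = 6.1404·√(1/167 + 1/134) = 0.7121.
t* = 1.284; margin = 1.284 × 0.7121 = 0.9143.
Difference = 8.3 − 7.1 = 1.2000.
1.2000 ± 0.9143 → (0.29, 2.11).

(0.29, 2.11)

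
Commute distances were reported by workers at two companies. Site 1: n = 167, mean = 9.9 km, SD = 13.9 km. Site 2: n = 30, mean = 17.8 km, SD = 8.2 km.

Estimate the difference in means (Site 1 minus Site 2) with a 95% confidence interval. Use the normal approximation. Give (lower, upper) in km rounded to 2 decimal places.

(-11.51, -4.29)

Per-group SEs: s₁/√n₁ = 13.9/√167 = 1.0756, s₂/√n₂ = 8.2/√30 = 1.4971.
Unpooled SE of the difference: √(1.15691536 + 2.24130841) = 1.8434.
Margin of error = z* · SE = 1.960 × 1.8434 = 3.6131.
x̄₁ − x̄₂ = 9.9 − 17.8 = -7.9000.
CI: -7.9000 ± 3.6131 = (-11.51, -4.29).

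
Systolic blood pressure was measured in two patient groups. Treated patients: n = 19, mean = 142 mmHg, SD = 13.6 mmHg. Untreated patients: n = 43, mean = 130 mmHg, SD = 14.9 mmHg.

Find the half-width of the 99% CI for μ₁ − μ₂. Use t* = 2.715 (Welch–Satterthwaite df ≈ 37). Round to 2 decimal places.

SE₁ = s₁/√n₁ = 13.6/√19 = 3.1201; SE₂ = 14.9/√43 = 2.2722.
Independent samples, unequal variances: SE_diff = √(SE₁² + SE₂²) = √(9.73502401 + 5.16289284) = 3.8598.
t* = 2.715, so margin of error = 2.715 × 3.8598 = 10.4794.

10.48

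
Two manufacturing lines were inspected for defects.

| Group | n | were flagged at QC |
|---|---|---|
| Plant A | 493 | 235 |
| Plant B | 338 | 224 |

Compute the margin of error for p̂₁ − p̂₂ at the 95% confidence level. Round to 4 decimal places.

0.0670

First, p̂₁ = 235/493 = 0.4767; p̂₂ = 224/338 = 0.6627.
The two standard errors are √(0.4767×0.5233/493) = 0.02249 and √(0.6627×0.3373/338) = 0.02572.
Because the samples are independent, SE_diff = √(0.02249² + 0.02572²) = 0.03417.
Using z* = 1.960 for 95%, ME = 1.960 × 0.03417 = 0.06697.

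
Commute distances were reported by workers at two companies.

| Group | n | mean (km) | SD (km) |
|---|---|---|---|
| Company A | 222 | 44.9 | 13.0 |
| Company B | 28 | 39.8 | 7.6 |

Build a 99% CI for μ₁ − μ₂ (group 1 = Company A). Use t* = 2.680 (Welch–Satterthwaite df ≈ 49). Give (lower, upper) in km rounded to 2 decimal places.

(0.60, 9.60)

Per-group SEs: s₁/√n₁ = 13.0/√222 = 0.8725, s₂/√n₂ = 7.6/√28 = 1.4363.
Unpooled SE of the difference: √(0.76125625 + 2.06295769) = 1.6805.
Margin of error = t* · SE = 2.680 × 1.6805 = 4.5037.
x̄₁ − x̄₂ = 44.9 − 39.8 = 5.1000.
CI: 5.1000 ± 4.5037 = (0.60, 9.60).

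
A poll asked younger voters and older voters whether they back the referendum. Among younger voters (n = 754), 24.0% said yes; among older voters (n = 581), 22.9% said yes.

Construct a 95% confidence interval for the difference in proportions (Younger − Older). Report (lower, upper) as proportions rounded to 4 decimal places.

(-0.0348, 0.0568)

The two standard errors are √(0.2400×0.7600/754) = 0.01555 and √(0.2290×0.7710/581) = 0.01743.
Because the samples are independent, SE_diff = √(0.01555² + 0.01743²) = 0.02336.
Using z* = 1.960 for 95%, ME = 1.960 × 0.02336 = 0.04579.
p̂₁ − p̂₂ = 0.0110; interval 0.0110 ± 0.04579 gives (-0.0348, 0.0568).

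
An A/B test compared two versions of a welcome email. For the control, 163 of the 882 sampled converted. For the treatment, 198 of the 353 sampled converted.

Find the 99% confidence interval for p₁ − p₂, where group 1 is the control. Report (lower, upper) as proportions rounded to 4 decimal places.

p̂₁ = 163/882 = 0.1848 and p̂₂ = 198/353 = 0.5609.
SE₁ = √(p̂₁(1−p̂₁)/n₁) = √(0.1848·0.8152/882) = 0.01307; SE₂ = √(0.5609·0.4391/353) = 0.02641.
Independent samples: SE of the difference = √(SE₁² + SE₂²) = √(0.0001708249 + 0.0006974881) = 0.02947.
z* for 99% confidence is 2.576, so the margin of error is 2.576 × 0.02947 = 0.07591.
Point estimate p̂₁ − p̂₂ = 0.1848 − 0.5609 = -0.3761.
-0.3761 ± 0.07591 → (-0.4520, -0.3002).

(-0.4520, -0.3002)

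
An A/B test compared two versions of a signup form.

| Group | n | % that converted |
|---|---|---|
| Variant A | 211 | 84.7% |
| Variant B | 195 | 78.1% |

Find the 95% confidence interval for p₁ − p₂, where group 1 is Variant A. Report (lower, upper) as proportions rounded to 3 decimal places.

Each SE is √(p̂(1−p̂)/n): √(0.8470·0.1530/211) = 0.02478 and √(0.7810·0.2190/195) = 0.02962.
SE(p̂₁ − p̂₂) = √(SE₁² + SE₂²) = √(0.0006140484 + 0.0008773444) = 0.03862, since the two samples are independent.
At 95% confidence z* = 1.960; margin = 1.960 × 0.03862 = 0.07570.
The difference is 0.8470 − 0.7810 = 0.0660, so the interval is 0.0660 ± 0.07570 = (-0.010, 0.142).

(-0.010, 0.142)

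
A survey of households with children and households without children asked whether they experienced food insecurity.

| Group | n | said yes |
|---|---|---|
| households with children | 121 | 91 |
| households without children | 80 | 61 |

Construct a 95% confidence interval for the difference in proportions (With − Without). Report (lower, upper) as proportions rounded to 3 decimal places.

(-0.131, 0.110)

First, p̂₁ = 91/121 = 0.7521; p̂₂ = 61/80 = 0.7625.
The two standard errors are √(0.7521×0.2479/121) = 0.03925 and √(0.7625×0.2375/80) = 0.04758.
Because the samples are independent, SE_diff = √(0.03925² + 0.04758²) = 0.06168.
Using z* = 1.960 for 95%, ME = 1.960 × 0.06168 = 0.12089.
p̂₁ − p̂₂ = -0.0104; interval -0.0104 ± 0.12089 gives (-0.131, 0.110).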